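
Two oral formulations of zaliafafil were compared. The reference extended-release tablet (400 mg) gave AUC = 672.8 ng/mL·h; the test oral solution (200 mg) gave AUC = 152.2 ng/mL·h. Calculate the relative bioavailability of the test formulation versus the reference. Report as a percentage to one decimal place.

F_rel = 45.2%

F_rel = (AUC_test/D_test) / (AUC_ref/D_ref)
      = (152.2/200) / (672.8/400)
      = 0.761 / 1.682 = 0.4524 = 45.24%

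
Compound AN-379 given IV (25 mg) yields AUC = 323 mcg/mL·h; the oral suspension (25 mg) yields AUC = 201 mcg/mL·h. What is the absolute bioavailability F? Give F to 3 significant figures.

F = (AUC_ev / D_ev) / (AUC_iv / D_iv)
  = (201/25) / (323/25)
  = 8.04 / 12.92 = 0.6223

F = 0.622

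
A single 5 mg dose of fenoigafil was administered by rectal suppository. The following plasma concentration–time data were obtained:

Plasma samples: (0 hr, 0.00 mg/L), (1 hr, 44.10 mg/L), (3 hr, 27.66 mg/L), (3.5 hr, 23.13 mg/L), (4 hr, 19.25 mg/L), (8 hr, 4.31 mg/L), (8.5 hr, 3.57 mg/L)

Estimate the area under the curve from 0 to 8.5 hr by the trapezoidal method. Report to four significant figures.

AUC = 166.2 mg/L·hr

Trapezoidal AUC_0→8.5:
  [0→1]: (0.00+44.10)/2 × 1 = 22.05
  [1→3]: (44.10+27.66)/2 × 2 = 71.76
  [3→3.5]: (27.66+23.13)/2 × 0.5 = 12.6975
  [3.5→4]: (23.13+19.25)/2 × 0.5 = 10.595
  [4→8]: (19.25+4.31)/2 × 4 = 47.12
  [8→8.5]: (4.31+3.57)/2 × 0.5 = 1.97
  Sum = 166.1925 mg/L·hr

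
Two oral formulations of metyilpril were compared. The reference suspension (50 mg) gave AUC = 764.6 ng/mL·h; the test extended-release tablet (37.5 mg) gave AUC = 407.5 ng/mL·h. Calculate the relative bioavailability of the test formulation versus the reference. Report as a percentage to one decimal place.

F_rel = 71.1%

F_rel = (AUC_test/D_test) / (AUC_ref/D_ref)
      = (407.5/37.5) / (764.6/50)
      = 10.8667 / 15.292 = 0.7106 = 71.06%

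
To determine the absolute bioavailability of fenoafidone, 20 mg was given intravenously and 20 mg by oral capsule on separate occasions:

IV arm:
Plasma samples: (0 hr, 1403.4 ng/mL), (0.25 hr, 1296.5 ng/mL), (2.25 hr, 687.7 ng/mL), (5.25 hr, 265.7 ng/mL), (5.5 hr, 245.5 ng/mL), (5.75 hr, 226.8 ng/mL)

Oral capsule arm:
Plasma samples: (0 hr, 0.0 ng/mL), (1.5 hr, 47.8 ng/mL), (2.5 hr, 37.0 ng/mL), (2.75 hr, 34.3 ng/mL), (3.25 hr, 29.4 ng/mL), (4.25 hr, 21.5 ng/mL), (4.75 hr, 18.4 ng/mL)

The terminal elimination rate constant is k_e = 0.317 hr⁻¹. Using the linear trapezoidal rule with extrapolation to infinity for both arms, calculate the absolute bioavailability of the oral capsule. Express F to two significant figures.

Trapezoidal AUC_0→5.75 (IV):
  [0→0.25]: (1403.4+1296.5)/2 × 0.25 = 337.4875
  [0.25→2.25]: (1296.5+687.7)/2 × 2 = 1984.2
  [2.25→5.25]: (687.7+265.7)/2 × 3 = 1430.1
  [5.25→5.5]: (265.7+245.5)/2 × 0.25 = 63.9
  [5.5→5.75]: (245.5+226.8)/2 × 0.25 = 59.0375
  Sum = 3874.725 ng/mL·hr
IV tail: 226.8/0.317 = 715.457; AUC_iv,0→∞ = 3874.725 + 715.457 = 4590.182 ng/mL·hr
Trapezoidal AUC_0→4.75 (oral capsule):
  [0→1.5]: (0.0+47.8)/2 × 1.5 = 35.85
  [1.5→2.5]: (47.8+37.0)/2 × 1 = 42.4
  [2.5→2.75]: (37.0+34.3)/2 × 0.25 = 8.9125
  [2.75→3.25]: (34.3+29.4)/2 × 0.5 = 15.925
  [3.25→4.25]: (29.4+21.5)/2 × 1 = 25.45
  [4.25→4.75]: (21.5+18.4)/2 × 0.5 = 9.975
  Sum = 138.5125 ng/mL·hr
oral capsule tail: 18.4/0.317 = 58.044; AUC_ev,0→∞ = 138.5125 + 58.044 = 196.5565 ng/mL·hr
F = (AUC_ev/D_ev)/(AUC_iv/D_iv) = (196.5565/20)/(4590.182/20) = 9.827825/229.5091 = 0.0428

F = 0.043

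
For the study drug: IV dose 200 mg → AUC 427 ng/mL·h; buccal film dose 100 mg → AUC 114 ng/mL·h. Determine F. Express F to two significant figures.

F = (AUC_ev / D_ev) / (AUC_iv / D_iv)
  = (114/100) / (427/200)
  = 1.14 / 2.135 = 0.5340

F = 0.53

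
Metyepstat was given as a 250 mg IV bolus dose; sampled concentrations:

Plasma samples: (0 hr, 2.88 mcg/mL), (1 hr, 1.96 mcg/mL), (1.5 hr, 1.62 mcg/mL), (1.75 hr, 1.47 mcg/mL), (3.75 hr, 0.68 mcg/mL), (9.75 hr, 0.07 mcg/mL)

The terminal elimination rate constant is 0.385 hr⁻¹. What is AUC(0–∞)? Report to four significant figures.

AUC = 8.283 mcg/mL·hr

Trapezoidal AUC_0→9.75:
  [0→1]: (2.88+1.96)/2 × 1 = 2.42
  [1→1.5]: (1.96+1.62)/2 × 0.5 = 0.895
  [1.5→1.75]: (1.62+1.47)/2 × 0.25 = 0.38625
  [1.75→3.75]: (1.47+0.68)/2 × 2 = 2.15
  [3.75→9.75]: (0.68+0.07)/2 × 6 = 2.25
  Sum = 8.10125 mcg/mL·hr
Extrapolated tail: C_last / k_e = 0.07 / 0.385 = 0.182
AUC_0→∞ = 8.10125 + 0.182 = 8.28325 mcg/mL·hr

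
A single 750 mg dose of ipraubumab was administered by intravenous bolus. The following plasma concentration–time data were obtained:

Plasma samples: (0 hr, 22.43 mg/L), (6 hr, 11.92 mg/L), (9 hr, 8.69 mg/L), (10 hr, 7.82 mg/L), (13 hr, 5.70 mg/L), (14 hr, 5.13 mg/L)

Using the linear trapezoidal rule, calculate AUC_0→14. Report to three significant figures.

Trapezoidal AUC_0→14:
  [0→6]: (22.43+11.92)/2 × 6 = 103.05
  [6→9]: (11.92+8.69)/2 × 3 = 30.915
  [9→10]: (8.69+7.82)/2 × 1 = 8.255
  [10→13]: (7.82+5.70)/2 × 3 = 20.28
  [13→14]: (5.70+5.13)/2 × 1 = 5.415
  Sum = 167.915 mg/L·hr

AUC = 168 mg/L·hr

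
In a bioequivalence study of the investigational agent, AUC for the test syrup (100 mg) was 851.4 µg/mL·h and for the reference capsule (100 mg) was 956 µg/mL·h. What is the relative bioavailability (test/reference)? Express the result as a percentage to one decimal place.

F_rel = (AUC_test/D_test) / (AUC_ref/D_ref)
      = (851.4/100) / (956/100)
      = 8.514 / 9.56 = 0.8906 = 89.06%

F_rel = 89.1%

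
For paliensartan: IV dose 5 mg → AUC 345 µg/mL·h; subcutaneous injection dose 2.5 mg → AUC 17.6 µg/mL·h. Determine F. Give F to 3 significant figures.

F = 0.102

F = (AUC_ev / D_ev) / (AUC_iv / D_iv)
  = (17.6/2.5) / (345/5)
  = 7.04 / 69 = 0.1020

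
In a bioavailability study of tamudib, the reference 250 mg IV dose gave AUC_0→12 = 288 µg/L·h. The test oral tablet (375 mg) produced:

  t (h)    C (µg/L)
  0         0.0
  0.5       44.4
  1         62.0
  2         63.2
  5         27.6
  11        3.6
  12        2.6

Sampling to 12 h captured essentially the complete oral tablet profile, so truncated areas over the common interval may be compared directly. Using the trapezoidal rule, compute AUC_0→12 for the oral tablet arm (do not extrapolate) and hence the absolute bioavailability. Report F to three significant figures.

F = 0.771

Trapezoidal AUC_0→12 (oral tablet):
  [0→0.5]: (0.0+44.4)/2 × 0.5 = 11.1
  [0.5→1]: (44.4+62.0)/2 × 0.5 = 26.6
  [1→2]: (62.0+63.2)/2 × 1 = 62.6
  [2→5]: (63.2+27.6)/2 × 3 = 136.2
  [5→11]: (27.6+3.6)/2 × 6 = 93.6
  [11→12]: (3.6+2.6)/2 × 1 = 3.1
  Sum = 333.2 µg/L·h
F = (AUC_ev/D_ev)/(AUC_iv/D_iv) = (333.2/375)/(288/250) = 0.888533/1.152 = 0.7713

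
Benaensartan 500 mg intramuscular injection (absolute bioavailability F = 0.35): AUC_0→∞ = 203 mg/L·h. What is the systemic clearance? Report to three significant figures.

CL = 0.862 L/h

CL = F × Dose / AUC_0→∞
   = 0.35 × 500 / 203 = 0.862069 L/h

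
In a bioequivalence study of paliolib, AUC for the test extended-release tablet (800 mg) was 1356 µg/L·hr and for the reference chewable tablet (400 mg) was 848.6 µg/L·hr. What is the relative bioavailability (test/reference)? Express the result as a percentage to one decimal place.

F_rel = (AUC_test/D_test) / (AUC_ref/D_ref)
      = (1356/800) / (848.6/400)
      = 1.695 / 2.1215 = 0.7990 = 79.90%

F_rel = 79.9%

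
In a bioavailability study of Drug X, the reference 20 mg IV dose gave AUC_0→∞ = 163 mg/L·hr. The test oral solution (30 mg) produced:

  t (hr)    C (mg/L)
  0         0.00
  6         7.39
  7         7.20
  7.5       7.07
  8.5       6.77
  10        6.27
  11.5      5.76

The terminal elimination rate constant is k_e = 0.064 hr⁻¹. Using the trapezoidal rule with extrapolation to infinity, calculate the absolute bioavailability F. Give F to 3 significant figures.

Trapezoidal AUC_0→11.5 (oral solution):
  [0→6]: (0.00+7.39)/2 × 6 = 22.17
  [6→7]: (7.39+7.20)/2 × 1 = 7.295
  [7→7.5]: (7.20+7.07)/2 × 0.5 = 3.5675
  [7.5→8.5]: (7.07+6.77)/2 × 1 = 6.92
  [8.5→10]: (6.77+6.27)/2 × 1.5 = 9.78
  [10→11.5]: (6.27+5.76)/2 × 1.5 = 9.0225
  Sum = 58.755 mg/L·hr
Tail: C_last/k_e = 5.76/0.064 = 90.000
AUC_0→∞ (oral solution) = 58.755 + 90.000 = 148.755 mg/L·hr
F = (AUC_ev/D_ev)/(AUC_iv/D_iv) = (148.755/30)/(163/20) = 4.9585/8.15 = 0.6084

F = 0.608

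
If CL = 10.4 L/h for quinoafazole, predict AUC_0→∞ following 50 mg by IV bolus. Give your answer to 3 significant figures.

AUC = 4.81 mg/L·h

AUC_0→∞ = Dose_iv / CL
        = 50 / 10.4 = 4.80769 mg/L·h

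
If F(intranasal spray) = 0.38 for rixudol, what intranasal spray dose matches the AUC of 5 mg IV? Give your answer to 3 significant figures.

D_intranasal = 13.2 mg

For equal systemic exposure: F × D_ev = D_iv
D_ev = D_iv / F = 5 / 0.38 = 13.1579 mg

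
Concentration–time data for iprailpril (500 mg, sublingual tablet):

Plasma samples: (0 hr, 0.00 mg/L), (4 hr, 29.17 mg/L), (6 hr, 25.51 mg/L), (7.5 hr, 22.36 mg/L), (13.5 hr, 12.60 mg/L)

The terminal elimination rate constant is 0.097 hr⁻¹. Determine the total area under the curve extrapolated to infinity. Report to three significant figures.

AUC = 384 mg/L·hr

Trapezoidal AUC_0→13.5:
  [0→4]: (0.00+29.17)/2 × 4 = 58.34
  [4→6]: (29.17+25.51)/2 × 2 = 54.68
  [6→7.5]: (25.51+22.36)/2 × 1.5 = 35.9025
  [7.5→13.5]: (22.36+12.60)/2 × 6 = 104.88
  Sum = 253.8025 mg/L·hr
Extrapolated tail: C_last / k_e = 12.60 / 0.097 = 129.897
AUC_0→∞ = 253.8025 + 129.897 = 383.6995 mg/L·hr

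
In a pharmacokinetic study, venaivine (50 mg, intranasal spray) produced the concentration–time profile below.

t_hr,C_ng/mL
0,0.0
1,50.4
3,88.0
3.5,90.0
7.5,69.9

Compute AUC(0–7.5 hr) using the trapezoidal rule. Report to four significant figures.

AUC = 527.9 ng/mL·hr

Trapezoidal AUC_0→7.5:
  [0→1]: (0.0+50.4)/2 × 1 = 25.2
  [1→3]: (50.4+88.0)/2 × 2 = 138.4
  [3→3.5]: (88.0+90.0)/2 × 0.5 = 44.5
  [3.5→7.5]: (90.0+69.9)/2 × 4 = 319.8
  Sum = 527.9 ng/mL·hr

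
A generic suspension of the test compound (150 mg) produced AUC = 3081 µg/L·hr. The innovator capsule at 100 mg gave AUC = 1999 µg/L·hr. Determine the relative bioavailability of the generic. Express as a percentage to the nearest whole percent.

F_rel = 103%

F_rel = (AUC_test/D_test) / (AUC_ref/D_ref)
      = (3081/150) / (1999/100)
      = 20.54 / 19.99 = 1.0275 = 102.75%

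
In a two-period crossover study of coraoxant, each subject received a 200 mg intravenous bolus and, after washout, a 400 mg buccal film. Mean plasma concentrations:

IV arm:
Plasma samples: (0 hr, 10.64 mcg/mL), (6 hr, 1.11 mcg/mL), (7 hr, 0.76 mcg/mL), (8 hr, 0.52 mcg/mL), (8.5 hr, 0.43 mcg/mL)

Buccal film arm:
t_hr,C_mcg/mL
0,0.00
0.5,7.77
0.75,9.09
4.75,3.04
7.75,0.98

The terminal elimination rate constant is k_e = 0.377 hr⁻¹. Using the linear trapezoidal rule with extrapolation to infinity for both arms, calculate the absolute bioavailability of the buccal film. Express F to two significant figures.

F = 0.48

Trapezoidal AUC_0→8.5 (IV):
  [0→6]: (10.64+1.11)/2 × 6 = 35.25
  [6→7]: (1.11+0.76)/2 × 1 = 0.935
  [7→8]: (0.76+0.52)/2 × 1 = 0.64
  [8→8.5]: (0.52+0.43)/2 × 0.5 = 0.2375
  Sum = 37.0625 mcg/mL·hr
IV tail: 0.43/0.377 = 1.141; AUC_iv,0→∞ = 37.0625 + 1.141 = 38.2035 mcg/mL·hr
Trapezoidal AUC_0→7.75 (buccal film):
  [0→0.5]: (0.00+7.77)/2 × 0.5 = 1.9425
  [0.5→0.75]: (7.77+9.09)/2 × 0.25 = 2.1075
  [0.75→4.75]: (9.09+3.04)/2 × 4 = 24.26
  [4.75→7.75]: (3.04+0.98)/2 × 3 = 6.03
  Sum = 34.34 mcg/mL·hr
buccal film tail: 0.98/0.377 = 2.599; AUC_ev,0→∞ = 34.34 + 2.599 = 36.939 mcg/mL·hr
F = (AUC_ev/D_ev)/(AUC_iv/D_iv) = (36.939/400)/(38.2035/200) = 0.0923475/0.1910175 = 0.4835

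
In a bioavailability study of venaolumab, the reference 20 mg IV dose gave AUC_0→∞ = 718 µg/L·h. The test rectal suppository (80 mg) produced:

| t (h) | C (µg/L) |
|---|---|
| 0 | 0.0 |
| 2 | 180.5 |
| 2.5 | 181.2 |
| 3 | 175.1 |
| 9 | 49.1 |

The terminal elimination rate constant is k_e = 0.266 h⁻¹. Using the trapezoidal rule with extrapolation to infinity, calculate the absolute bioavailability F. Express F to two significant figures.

Trapezoidal AUC_0→9 (rectal suppository):
  [0→2]: (0.0+180.5)/2 × 2 = 180.5
  [2→2.5]: (180.5+181.2)/2 × 0.5 = 90.425
  [2.5→3]: (181.2+175.1)/2 × 0.5 = 89.075
  [3→9]: (175.1+49.1)/2 × 6 = 672.6
  Sum = 1032.6 µg/L·h
Tail: C_last/k_e = 49.1/0.266 = 184.586
AUC_0→∞ (rectal suppository) = 1032.6 + 184.586 = 1217.186 µg/L·h
F = (AUC_ev/D_ev)/(AUC_iv/D_iv) = (1217.186/80)/(718/20) = 15.214825/35.9 = 0.4238

F = 0.42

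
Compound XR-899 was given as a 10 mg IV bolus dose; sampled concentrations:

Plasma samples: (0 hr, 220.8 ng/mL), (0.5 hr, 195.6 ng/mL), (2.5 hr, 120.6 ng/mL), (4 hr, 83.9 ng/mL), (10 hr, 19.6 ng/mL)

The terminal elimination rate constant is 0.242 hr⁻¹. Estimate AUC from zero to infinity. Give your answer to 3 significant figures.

Trapezoidal AUC_0→10:
  [0→0.5]: (220.8+195.6)/2 × 0.5 = 104.1
  [0.5→2.5]: (195.6+120.6)/2 × 2 = 316.2
  [2.5→4]: (120.6+83.9)/2 × 1.5 = 153.375
  [4→10]: (83.9+19.6)/2 × 6 = 310.5
  Sum = 884.175 ng/mL·hr
Extrapolated tail: C_last / k_e = 19.6 / 0.242 = 80.992
AUC_0→∞ = 884.175 + 80.992 = 965.167 ng/mL·hr

AUC = 965 ng/mL·hr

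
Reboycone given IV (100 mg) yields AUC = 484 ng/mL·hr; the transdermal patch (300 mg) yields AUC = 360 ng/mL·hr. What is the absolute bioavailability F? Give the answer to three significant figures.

F = (AUC_ev / D_ev) / (AUC_iv / D_iv)
  = (360/300) / (484/100)
  = 1.2 / 4.84 = 0.2479

F = 0.248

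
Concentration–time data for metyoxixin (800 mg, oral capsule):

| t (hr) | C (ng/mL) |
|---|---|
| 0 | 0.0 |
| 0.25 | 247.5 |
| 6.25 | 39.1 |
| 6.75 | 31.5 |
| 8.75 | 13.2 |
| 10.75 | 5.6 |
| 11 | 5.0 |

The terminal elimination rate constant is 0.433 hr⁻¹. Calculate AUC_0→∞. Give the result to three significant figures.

AUC = 985 ng/mL·hr

Trapezoidal AUC_0→11:
  [0→0.25]: (0.0+247.5)/2 × 0.25 = 30.9375
  [0.25→6.25]: (247.5+39.1)/2 × 6 = 859.8
  [6.25→6.75]: (39.1+31.5)/2 × 0.5 = 17.65
  [6.75→8.75]: (31.5+13.2)/2 × 2 = 44.7
  [8.75→10.75]: (13.2+5.6)/2 × 2 = 18.8
  [10.75→11]: (5.6+5.0)/2 × 0.25 = 1.325
  Sum = 973.2125 ng/mL·hr
Extrapolated tail: C_last / k_e = 5.0 / 0.433 = 11.547
AUC_0→∞ = 973.2125 + 11.547 = 984.7595 ng/mL·hr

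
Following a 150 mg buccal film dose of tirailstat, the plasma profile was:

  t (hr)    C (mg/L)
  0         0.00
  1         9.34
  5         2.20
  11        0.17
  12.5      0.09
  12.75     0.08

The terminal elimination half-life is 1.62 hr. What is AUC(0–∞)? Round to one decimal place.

AUC = 35.3 mg/L·hr

Trapezoidal AUC_0→12.75:
  [0→1]: (0.00+9.34)/2 × 1 = 4.67
  [1→5]: (9.34+2.20)/2 × 4 = 23.08
  [5→11]: (2.20+0.17)/2 × 6 = 7.11
  [11→12.5]: (0.17+0.09)/2 × 1.5 = 0.195
  [12.5→12.75]: (0.09+0.08)/2 × 0.25 = 0.02125
  Sum = 35.07625 mg/L·hr
k_e = ln2 / t½ = 0.693147 / 1.62 = 0.4279 hr^-1
Extrapolated tail: C_last / k_e = 0.08 / 0.4279 = 0.187
AUC_0→∞ = 35.07625 + 0.187 = 35.26325 mg/L·hr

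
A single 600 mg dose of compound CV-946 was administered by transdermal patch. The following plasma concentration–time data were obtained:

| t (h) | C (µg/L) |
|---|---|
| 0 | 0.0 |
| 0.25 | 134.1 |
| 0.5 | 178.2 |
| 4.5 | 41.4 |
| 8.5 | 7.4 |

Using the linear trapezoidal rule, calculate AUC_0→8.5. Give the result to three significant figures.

Trapezoidal AUC_0→8.5:
  [0→0.25]: (0.0+134.1)/2 × 0.25 = 16.7625
  [0.25→0.5]: (134.1+178.2)/2 × 0.25 = 39.0375
  [0.5→4.5]: (178.2+41.4)/2 × 4 = 439.2
  [4.5→8.5]: (41.4+7.4)/2 × 4 = 97.6
  Sum = 592.6 µg/L·h

AUC = 593 µg/L·h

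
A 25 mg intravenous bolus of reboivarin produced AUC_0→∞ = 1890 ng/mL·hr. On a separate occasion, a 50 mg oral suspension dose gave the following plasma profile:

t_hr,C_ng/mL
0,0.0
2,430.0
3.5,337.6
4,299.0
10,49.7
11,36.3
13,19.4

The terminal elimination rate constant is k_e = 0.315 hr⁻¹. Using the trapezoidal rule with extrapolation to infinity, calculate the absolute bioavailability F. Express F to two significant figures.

Trapezoidal AUC_0→13 (oral suspension):
  [0→2]: (0.0+430.0)/2 × 2 = 430.0
  [2→3.5]: (430.0+337.6)/2 × 1.5 = 575.7
  [3.5→4]: (337.6+299.0)/2 × 0.5 = 159.15
  [4→10]: (299.0+49.7)/2 × 6 = 1046.1
  [10→11]: (49.7+36.3)/2 × 1 = 43.0
  [11→13]: (36.3+19.4)/2 × 2 = 55.7
  Sum = 2309.65 ng/mL·hr
Tail: C_last/k_e = 19.4/0.315 = 61.587
AUC_0→∞ (oral suspension) = 2309.65 + 61.587 = 2371.237 ng/mL·hr
F = (AUC_ev/D_ev)/(AUC_iv/D_iv) = (2371.237/50)/(1890/25) = 47.42474/75.6 = 0.6273

F = 0.63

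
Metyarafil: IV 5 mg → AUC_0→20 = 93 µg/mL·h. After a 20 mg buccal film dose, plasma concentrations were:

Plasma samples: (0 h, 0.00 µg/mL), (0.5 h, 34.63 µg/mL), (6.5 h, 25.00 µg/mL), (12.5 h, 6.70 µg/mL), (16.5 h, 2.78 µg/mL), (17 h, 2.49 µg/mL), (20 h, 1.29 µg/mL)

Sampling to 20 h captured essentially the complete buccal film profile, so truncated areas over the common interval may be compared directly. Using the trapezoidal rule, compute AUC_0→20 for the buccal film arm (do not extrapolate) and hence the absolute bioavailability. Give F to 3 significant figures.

F = 0.830

Trapezoidal AUC_0→20 (buccal film):
  [0→0.5]: (0.00+34.63)/2 × 0.5 = 8.6575
  [0.5→6.5]: (34.63+25.00)/2 × 6 = 178.89
  [6.5→12.5]: (25.00+6.70)/2 × 6 = 95.1
  [12.5→16.5]: (6.70+2.78)/2 × 4 = 18.96
  [16.5→17]: (2.78+2.49)/2 × 0.5 = 1.3175
  [17→20]: (2.49+1.29)/2 × 3 = 5.67
  Sum = 308.595 µg/mL·h
F = (AUC_ev/D_ev)/(AUC_iv/D_iv) = (308.595/20)/(93/5) = 15.42975/18.6 = 0.8296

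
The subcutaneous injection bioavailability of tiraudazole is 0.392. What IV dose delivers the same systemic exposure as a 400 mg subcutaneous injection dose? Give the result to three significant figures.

Systemic exposure from an extravascular dose = F × D_ev, so the equivalent IV dose is F × D_ev.
D_iv = F × D_ev = 0.392 × 400 = 156.8 mg

D_iv = 157 mg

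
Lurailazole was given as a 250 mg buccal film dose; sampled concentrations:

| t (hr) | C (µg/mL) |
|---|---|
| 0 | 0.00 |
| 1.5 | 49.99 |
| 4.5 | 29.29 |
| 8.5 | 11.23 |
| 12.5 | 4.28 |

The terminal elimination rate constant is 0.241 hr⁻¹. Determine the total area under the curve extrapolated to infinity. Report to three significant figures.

Trapezoidal AUC_0→12.5:
  [0→1.5]: (0.00+49.99)/2 × 1.5 = 37.4925
  [1.5→4.5]: (49.99+29.29)/2 × 3 = 118.92
  [4.5→8.5]: (29.29+11.23)/2 × 4 = 81.04
  [8.5→12.5]: (11.23+4.28)/2 × 4 = 31.02
  Sum = 268.4725 µg/mL·hr
Extrapolated tail: C_last / k_e = 4.28 / 0.241 = 17.759
AUC_0→∞ = 268.4725 + 17.759 = 286.2315 µg/mL·hr

AUC = 286 µg/mL·hr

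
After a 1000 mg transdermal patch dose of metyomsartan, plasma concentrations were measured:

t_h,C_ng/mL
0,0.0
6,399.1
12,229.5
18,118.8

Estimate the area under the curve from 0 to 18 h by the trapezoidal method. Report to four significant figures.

Trapezoidal AUC_0→18:
  [0→6]: (0.0+399.1)/2 × 6 = 1197.3
  [6→12]: (399.1+229.5)/2 × 6 = 1885.8
  [12→18]: (229.5+118.8)/2 × 6 = 1044.9
  Sum = 4128.0 ng/mL·h

AUC = 4128 ng/mL·h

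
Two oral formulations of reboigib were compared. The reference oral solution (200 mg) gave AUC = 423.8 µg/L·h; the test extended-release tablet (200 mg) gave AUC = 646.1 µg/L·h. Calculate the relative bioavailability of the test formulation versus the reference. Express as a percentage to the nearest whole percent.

F_rel = (AUC_test/D_test) / (AUC_ref/D_ref)
      = (646.1/200) / (423.8/200)
      = 3.2305 / 2.119 = 1.5245 = 152.45%

F_rel = 152%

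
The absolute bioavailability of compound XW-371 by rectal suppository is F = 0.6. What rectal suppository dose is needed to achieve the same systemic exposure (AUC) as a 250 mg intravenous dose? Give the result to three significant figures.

D_rectal = 417 mg

For equal systemic exposure: F × D_ev = D_iv
D_ev = D_iv / F = 250 / 0.6 = 416.667 mg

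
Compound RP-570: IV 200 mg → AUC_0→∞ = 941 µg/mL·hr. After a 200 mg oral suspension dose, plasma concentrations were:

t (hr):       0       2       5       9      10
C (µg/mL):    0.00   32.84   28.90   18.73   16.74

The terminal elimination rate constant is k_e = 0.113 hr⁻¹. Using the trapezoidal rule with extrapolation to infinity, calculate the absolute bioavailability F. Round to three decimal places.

F = 0.411

Trapezoidal AUC_0→10 (oral suspension):
  [0→2]: (0.00+32.84)/2 × 2 = 32.84
  [2→5]: (32.84+28.90)/2 × 3 = 92.61
  [5→9]: (28.90+18.73)/2 × 4 = 95.26
  [9→10]: (18.73+16.74)/2 × 1 = 17.735
  Sum = 238.445 µg/mL·hr
Tail: C_last/k_e = 16.74/0.113 = 148.142
AUC_0→∞ (oral suspension) = 238.445 + 148.142 = 386.587 µg/mL·hr
F = (AUC_ev/D_ev)/(AUC_iv/D_iv) = (386.587/200)/(941/200) = 1.932935/4.705 = 0.4108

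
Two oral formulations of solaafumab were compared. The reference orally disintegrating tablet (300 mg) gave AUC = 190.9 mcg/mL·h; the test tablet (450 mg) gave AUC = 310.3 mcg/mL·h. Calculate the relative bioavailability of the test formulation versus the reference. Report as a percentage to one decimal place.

F_rel = (AUC_test/D_test) / (AUC_ref/D_ref)
      = (310.3/450) / (190.9/300)
      = 0.689556 / 0.636333 = 1.0836 = 108.36%

F_rel = 108.4%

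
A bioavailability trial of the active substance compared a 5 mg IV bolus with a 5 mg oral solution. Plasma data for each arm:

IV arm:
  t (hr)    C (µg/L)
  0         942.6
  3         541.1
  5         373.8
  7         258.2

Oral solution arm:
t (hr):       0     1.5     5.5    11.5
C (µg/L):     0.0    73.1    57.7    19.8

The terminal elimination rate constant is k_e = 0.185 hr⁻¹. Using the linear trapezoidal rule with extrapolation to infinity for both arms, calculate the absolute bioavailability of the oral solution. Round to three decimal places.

Trapezoidal AUC_0→7 (IV):
  [0→3]: (942.6+541.1)/2 × 3 = 2225.55
  [3→5]: (541.1+373.8)/2 × 2 = 914.9
  [5→7]: (373.8+258.2)/2 × 2 = 632.0
  Sum = 3772.45 µg/L·hr
IV tail: 258.2/0.185 = 1395.676; AUC_iv,0→∞ = 3772.45 + 1395.676 = 5168.126 µg/L·hr
Trapezoidal AUC_0→11.5 (oral solution):
  [0→1.5]: (0.0+73.1)/2 × 1.5 = 54.825
  [1.5→5.5]: (73.1+57.7)/2 × 4 = 261.6
  [5.5→11.5]: (57.7+19.8)/2 × 6 = 232.5
  Sum = 548.925 µg/L·hr
oral solution tail: 19.8/0.185 = 107.027; AUC_ev,0→∞ = 548.925 + 107.027 = 655.952 µg/L·hr
F = (AUC_ev/D_ev)/(AUC_iv/D_iv) = (655.952/5)/(5168.126/5) = 131.1904/1033.6252 = 0.1269

F = 0.127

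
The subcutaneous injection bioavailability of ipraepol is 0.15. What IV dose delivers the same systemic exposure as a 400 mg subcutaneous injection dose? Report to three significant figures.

Systemic exposure from an extravascular dose = F × D_ev, so the equivalent IV dose is F × D_ev.
D_iv = F × D_ev = 0.15 × 400 = 60 mg

D_iv = 60.0 mg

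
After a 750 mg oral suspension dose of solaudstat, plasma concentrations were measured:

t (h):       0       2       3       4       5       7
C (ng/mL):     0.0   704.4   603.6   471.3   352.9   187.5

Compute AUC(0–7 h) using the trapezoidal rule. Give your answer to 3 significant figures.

Trapezoidal AUC_0→7:
  [0→2]: (0.0+704.4)/2 × 2 = 704.4
  [2→3]: (704.4+603.6)/2 × 1 = 654.0
  [3→4]: (603.6+471.3)/2 × 1 = 537.45
  [4→5]: (471.3+352.9)/2 × 1 = 412.1
  [5→7]: (352.9+187.5)/2 × 2 = 540.4
  Sum = 2848.35 ng/mL·h

AUC = 2850 ng/mL·h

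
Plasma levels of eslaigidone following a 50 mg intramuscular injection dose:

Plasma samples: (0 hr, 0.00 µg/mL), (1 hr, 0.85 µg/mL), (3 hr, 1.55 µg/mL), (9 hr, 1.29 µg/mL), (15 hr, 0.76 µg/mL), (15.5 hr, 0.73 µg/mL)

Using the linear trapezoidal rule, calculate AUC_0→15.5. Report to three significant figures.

AUC = 17.9 µg/mL·hr

Trapezoidal AUC_0→15.5:
  [0→1]: (0.00+0.85)/2 × 1 = 0.425
  [1→3]: (0.85+1.55)/2 × 2 = 2.4
  [3→9]: (1.55+1.29)/2 × 6 = 8.52
  [9→15]: (1.29+0.76)/2 × 6 = 6.15
  [15→15.5]: (0.76+0.73)/2 × 0.5 = 0.3725
  Sum = 17.8675 µg/mL·hr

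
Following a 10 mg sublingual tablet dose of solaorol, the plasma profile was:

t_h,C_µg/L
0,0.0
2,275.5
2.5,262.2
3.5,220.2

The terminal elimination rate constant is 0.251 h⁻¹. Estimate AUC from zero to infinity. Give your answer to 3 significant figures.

AUC = 1530 µg/L·h

Trapezoidal AUC_0→3.5:
  [0→2]: (0.0+275.5)/2 × 2 = 275.5
  [2→2.5]: (275.5+262.2)/2 × 0.5 = 134.425
  [2.5→3.5]: (262.2+220.2)/2 × 1 = 241.2
  Sum = 651.125 µg/L·h
Extrapolated tail: C_last / k_e = 220.2 / 0.251 = 877.291
AUC_0→∞ = 651.125 + 877.291 = 1528.416 µg/L·h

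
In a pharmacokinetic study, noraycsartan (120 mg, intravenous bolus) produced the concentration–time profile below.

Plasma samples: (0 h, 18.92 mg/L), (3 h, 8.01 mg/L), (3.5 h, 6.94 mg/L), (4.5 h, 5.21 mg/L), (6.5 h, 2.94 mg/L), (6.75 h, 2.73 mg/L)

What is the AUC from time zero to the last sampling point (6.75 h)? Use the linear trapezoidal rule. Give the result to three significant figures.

Trapezoidal AUC_0→6.75:
  [0→3]: (18.92+8.01)/2 × 3 = 40.395
  [3→3.5]: (8.01+6.94)/2 × 0.5 = 3.7375
  [3.5→4.5]: (6.94+5.21)/2 × 1 = 6.075
  [4.5→6.5]: (5.21+2.94)/2 × 2 = 8.15
  [6.5→6.75]: (2.94+2.73)/2 × 0.25 = 0.70875
  Sum = 59.06625 mg/L·h

AUC = 59.1 mg/L·h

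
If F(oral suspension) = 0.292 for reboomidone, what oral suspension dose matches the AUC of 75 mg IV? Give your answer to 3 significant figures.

For equal systemic exposure: F × D_ev = D_iv
D_ev = D_iv / F = 75 / 0.292 = 256.849 mg

D_oral = 257 mg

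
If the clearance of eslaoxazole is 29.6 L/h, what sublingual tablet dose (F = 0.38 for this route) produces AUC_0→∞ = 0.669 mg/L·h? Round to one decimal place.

Dose = 52.1 mg

Dose = CL × AUC_0→∞ / F
     = 29.6 × 0.669 / 0.38 = 52.1116 mg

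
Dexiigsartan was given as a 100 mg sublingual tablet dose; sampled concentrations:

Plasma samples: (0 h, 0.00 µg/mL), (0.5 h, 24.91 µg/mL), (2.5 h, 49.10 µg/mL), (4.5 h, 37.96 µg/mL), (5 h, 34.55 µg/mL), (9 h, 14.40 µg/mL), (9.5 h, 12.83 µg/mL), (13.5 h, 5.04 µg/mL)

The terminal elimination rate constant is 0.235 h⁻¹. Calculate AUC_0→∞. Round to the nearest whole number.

Trapezoidal AUC_0→13.5:
  [0→0.5]: (0.00+24.91)/2 × 0.5 = 6.2275
  [0.5→2.5]: (24.91+49.10)/2 × 2 = 74.01
  [2.5→4.5]: (49.10+37.96)/2 × 2 = 87.06
  [4.5→5]: (37.96+34.55)/2 × 0.5 = 18.1275
  [5→9]: (34.55+14.40)/2 × 4 = 97.9
  [9→9.5]: (14.40+12.83)/2 × 0.5 = 6.8075
  [9.5→13.5]: (12.83+5.04)/2 × 4 = 35.74
  Sum = 325.8725 µg/mL·h
Extrapolated tail: C_last / k_e = 5.04 / 0.235 = 21.447
AUC_0→∞ = 325.8725 + 21.447 = 347.3195 µg/mL·h

AUC = 347 µg/mL·h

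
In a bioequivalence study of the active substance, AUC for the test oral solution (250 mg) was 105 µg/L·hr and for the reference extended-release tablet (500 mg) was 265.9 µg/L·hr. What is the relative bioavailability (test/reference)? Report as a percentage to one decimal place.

F_rel = 79.0%

F_rel = (AUC_test/D_test) / (AUC_ref/D_ref)
      = (105/250) / (265.9/500)
      = 0.42 / 0.5318 = 0.7898 = 78.98%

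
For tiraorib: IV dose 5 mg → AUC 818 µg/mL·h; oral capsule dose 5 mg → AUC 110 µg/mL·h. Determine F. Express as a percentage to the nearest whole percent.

F = (AUC_ev / D_ev) / (AUC_iv / D_iv)
  = (110/5) / (818/5)
  = 22 / 163.6 = 0.1345
  = 13.45%

F = 13%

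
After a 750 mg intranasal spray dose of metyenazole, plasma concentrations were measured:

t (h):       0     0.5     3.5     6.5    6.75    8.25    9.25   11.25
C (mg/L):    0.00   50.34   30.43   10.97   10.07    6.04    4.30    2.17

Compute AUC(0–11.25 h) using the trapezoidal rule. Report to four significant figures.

Trapezoidal AUC_0→11.25:
  [0→0.5]: (0.00+50.34)/2 × 0.5 = 12.585
  [0.5→3.5]: (50.34+30.43)/2 × 3 = 121.155
  [3.5→6.5]: (30.43+10.97)/2 × 3 = 62.1
  [6.5→6.75]: (10.97+10.07)/2 × 0.25 = 2.63
  [6.75→8.25]: (10.07+6.04)/2 × 1.5 = 12.0825
  [8.25→9.25]: (6.04+4.30)/2 × 1 = 5.17
  [9.25→11.25]: (4.30+2.17)/2 × 2 = 6.47
  Sum = 222.1925 mg/L·h

AUC = 222.2 mg/L·h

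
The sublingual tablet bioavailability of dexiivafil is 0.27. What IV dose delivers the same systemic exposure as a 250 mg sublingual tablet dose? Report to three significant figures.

Systemic exposure from an extravascular dose = F × D_ev, so the equivalent IV dose is F × D_ev.
D_iv = F × D_ev = 0.27 × 250 = 67.5 mg

D_iv = 67.5 mg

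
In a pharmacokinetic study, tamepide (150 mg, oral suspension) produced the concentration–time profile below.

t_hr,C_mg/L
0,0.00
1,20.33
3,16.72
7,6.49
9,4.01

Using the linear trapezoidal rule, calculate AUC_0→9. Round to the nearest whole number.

Trapezoidal AUC_0→9:
  [0→1]: (0.00+20.33)/2 × 1 = 10.165
  [1→3]: (20.33+16.72)/2 × 2 = 37.05
  [3→7]: (16.72+6.49)/2 × 4 = 46.42
  [7→9]: (6.49+4.01)/2 × 2 = 10.5
  Sum = 104.135 mg/L·hr

AUC = 104 mg/L·hr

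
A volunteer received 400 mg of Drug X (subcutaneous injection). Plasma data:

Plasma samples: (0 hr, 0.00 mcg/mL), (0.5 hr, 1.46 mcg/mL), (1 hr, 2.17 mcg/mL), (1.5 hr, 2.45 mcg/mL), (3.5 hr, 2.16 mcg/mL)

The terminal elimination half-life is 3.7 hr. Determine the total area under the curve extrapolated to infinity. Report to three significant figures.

AUC = 18.6 mcg/mL·hr

Trapezoidal AUC_0→3.5:
  [0→0.5]: (0.00+1.46)/2 × 0.5 = 0.365
  [0.5→1]: (1.46+2.17)/2 × 0.5 = 0.9075
  [1→1.5]: (2.17+2.45)/2 × 0.5 = 1.155
  [1.5→3.5]: (2.45+2.16)/2 × 2 = 4.61
  Sum = 7.0375 mcg/mL·hr
k_e = ln2 / t½ = 0.693147 / 3.7 = 0.1873 hr^-1
Extrapolated tail: C_last / k_e = 2.16 / 0.1873 = 11.532
AUC_0→∞ = 7.0375 + 11.532 = 18.5695 mcg/mL·hr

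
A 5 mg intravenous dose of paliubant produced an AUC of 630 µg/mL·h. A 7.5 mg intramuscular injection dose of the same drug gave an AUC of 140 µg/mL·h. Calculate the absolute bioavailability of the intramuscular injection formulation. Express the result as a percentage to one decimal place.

F = (AUC_ev / D_ev) / (AUC_iv / D_iv)
  = (140/7.5) / (630/5)
  = 18.6667 / 126 = 0.1481
  = 14.81%

F = 14.8%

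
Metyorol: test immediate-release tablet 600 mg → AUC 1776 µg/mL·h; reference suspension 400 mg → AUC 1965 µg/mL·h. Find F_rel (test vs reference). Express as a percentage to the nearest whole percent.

F_rel = 60%

F_rel = (AUC_test/D_test) / (AUC_ref/D_ref)
      = (1776/600) / (1965/400)
      = 2.96 / 4.9125 = 0.6025 = 60.25%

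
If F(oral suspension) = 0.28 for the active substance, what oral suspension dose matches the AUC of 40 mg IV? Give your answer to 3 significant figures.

For equal systemic exposure: F × D_ev = D_iv
D_ev = D_iv / F = 40 / 0.28 = 142.857 mg

D_oral = 143 mg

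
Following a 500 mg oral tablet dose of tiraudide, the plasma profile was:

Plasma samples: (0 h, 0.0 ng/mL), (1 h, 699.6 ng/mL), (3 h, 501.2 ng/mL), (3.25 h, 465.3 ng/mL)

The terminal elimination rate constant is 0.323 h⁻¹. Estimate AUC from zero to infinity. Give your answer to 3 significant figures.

Trapezoidal AUC_0→3.25:
  [0→1]: (0.0+699.6)/2 × 1 = 349.8
  [1→3]: (699.6+501.2)/2 × 2 = 1200.8
  [3→3.25]: (501.2+465.3)/2 × 0.25 = 120.8125
  Sum = 1671.4125 ng/mL·h
Extrapolated tail: C_last / k_e = 465.3 / 0.323 = 1440.557
AUC_0→∞ = 1671.4125 + 1440.557 = 3111.9695 ng/mL·h

AUC = 3110 ng/mL·h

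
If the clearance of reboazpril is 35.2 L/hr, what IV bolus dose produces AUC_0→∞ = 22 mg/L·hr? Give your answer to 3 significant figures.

Dose = 774 mg

Dose_iv = CL × AUC_0→∞
     = 35.2 × 22 = 774.4 mg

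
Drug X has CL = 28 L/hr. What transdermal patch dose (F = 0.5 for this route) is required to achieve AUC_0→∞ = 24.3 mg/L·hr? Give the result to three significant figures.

Dose = 1360 mg

Dose = CL × AUC_0→∞ / F
     = 28 × 24.3 / 0.5 = 1360.8 mg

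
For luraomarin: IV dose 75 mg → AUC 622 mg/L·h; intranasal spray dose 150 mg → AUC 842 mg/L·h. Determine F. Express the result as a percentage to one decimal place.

F = 67.7%

F = (AUC_ev / D_ev) / (AUC_iv / D_iv)
  = (842/150) / (622/75)
  = 5.61333 / 8.29333 = 0.6768
  = 67.68%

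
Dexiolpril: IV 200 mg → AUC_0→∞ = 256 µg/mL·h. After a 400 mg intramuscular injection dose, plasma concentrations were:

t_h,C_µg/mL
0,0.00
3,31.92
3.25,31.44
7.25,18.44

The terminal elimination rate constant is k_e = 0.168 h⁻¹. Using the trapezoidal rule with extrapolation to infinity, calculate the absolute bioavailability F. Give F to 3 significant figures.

Trapezoidal AUC_0→7.25 (intramuscular injection):
  [0→3]: (0.00+31.92)/2 × 3 = 47.88
  [3→3.25]: (31.92+31.44)/2 × 0.25 = 7.92
  [3.25→7.25]: (31.44+18.44)/2 × 4 = 99.76
  Sum = 155.56 µg/mL·h
Tail: C_last/k_e = 18.44/0.168 = 109.762
AUC_0→∞ (intramuscular injection) = 155.56 + 109.762 = 265.322 µg/mL·h
F = (AUC_ev/D_ev)/(AUC_iv/D_iv) = (265.322/400)/(256/200) = 0.663305/1.28 = 0.5182

F = 0.518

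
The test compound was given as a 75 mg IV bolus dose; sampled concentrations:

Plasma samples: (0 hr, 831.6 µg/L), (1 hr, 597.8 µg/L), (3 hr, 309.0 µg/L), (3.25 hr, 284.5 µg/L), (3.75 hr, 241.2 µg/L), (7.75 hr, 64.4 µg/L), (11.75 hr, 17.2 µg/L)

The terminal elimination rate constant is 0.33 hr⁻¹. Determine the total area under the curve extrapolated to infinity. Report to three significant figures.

AUC = 2650 µg/L·hr

Trapezoidal AUC_0→11.75:
  [0→1]: (831.6+597.8)/2 × 1 = 714.7
  [1→3]: (597.8+309.0)/2 × 2 = 906.8
  [3→3.25]: (309.0+284.5)/2 × 0.25 = 74.1875
  [3.25→3.75]: (284.5+241.2)/2 × 0.5 = 131.425
  [3.75→7.75]: (241.2+64.4)/2 × 4 = 611.2
  [7.75→11.75]: (64.4+17.2)/2 × 4 = 163.2
  Sum = 2601.5125 µg/L·hr
Extrapolated tail: C_last / k_e = 17.2 / 0.33 = 52.121
AUC_0→∞ = 2601.5125 + 52.121 = 2653.6335 µg/L·hr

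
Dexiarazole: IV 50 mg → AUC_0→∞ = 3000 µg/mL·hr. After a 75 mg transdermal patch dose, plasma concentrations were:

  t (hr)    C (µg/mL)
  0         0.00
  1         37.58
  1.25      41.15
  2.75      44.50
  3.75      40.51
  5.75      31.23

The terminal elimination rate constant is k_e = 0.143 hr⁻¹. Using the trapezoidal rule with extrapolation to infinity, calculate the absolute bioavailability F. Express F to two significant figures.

F = 0.095

Trapezoidal AUC_0→5.75 (transdermal patch):
  [0→1]: (0.00+37.58)/2 × 1 = 18.79
  [1→1.25]: (37.58+41.15)/2 × 0.25 = 9.84125
  [1.25→2.75]: (41.15+44.50)/2 × 1.5 = 64.2375
  [2.75→3.75]: (44.50+40.51)/2 × 1 = 42.505
  [3.75→5.75]: (40.51+31.23)/2 × 2 = 71.74
  Sum = 207.11375 µg/mL·hr
Tail: C_last/k_e = 31.23/0.143 = 218.392
AUC_0→∞ (transdermal patch) = 207.11375 + 218.392 = 425.50575 µg/mL·hr
F = (AUC_ev/D_ev)/(AUC_iv/D_iv) = (425.50575/75)/(3000/50) = 5.67341/60 = 0.0946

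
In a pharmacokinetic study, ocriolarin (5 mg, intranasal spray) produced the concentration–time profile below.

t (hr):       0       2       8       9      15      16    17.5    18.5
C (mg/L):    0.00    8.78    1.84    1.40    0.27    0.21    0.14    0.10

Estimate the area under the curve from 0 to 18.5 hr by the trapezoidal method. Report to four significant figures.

AUC = 47.89 mg/L·hr

Trapezoidal AUC_0→18.5:
  [0→2]: (0.00+8.78)/2 × 2 = 8.78
  [2→8]: (8.78+1.84)/2 × 6 = 31.86
  [8→9]: (1.84+1.40)/2 × 1 = 1.62
  [9→15]: (1.40+0.27)/2 × 6 = 5.01
  [15→16]: (0.27+0.21)/2 × 1 = 0.24
  [16→17.5]: (0.21+0.14)/2 × 1.5 = 0.2625
  [17.5→18.5]: (0.14+0.10)/2 × 1 = 0.12
  Sum = 47.8925 mg/L·hr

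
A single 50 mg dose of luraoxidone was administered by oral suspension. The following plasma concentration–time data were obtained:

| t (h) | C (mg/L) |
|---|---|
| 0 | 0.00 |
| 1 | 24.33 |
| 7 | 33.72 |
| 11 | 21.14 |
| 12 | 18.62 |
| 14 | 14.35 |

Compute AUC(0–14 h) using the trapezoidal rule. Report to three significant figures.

AUC = 349 mg/L·h

Trapezoidal AUC_0→14:
  [0→1]: (0.00+24.33)/2 × 1 = 12.165
  [1→7]: (24.33+33.72)/2 × 6 = 174.15
  [7→11]: (33.72+21.14)/2 × 4 = 109.72
  [11→12]: (21.14+18.62)/2 × 1 = 19.88
  [12→14]: (18.62+14.35)/2 × 2 = 32.97
  Sum = 348.885 mg/L·h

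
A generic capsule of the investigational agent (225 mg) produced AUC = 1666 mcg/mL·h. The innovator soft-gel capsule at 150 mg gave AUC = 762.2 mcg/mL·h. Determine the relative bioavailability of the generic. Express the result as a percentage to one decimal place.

F_rel = 145.7%

F_rel = (AUC_test/D_test) / (AUC_ref/D_ref)
      = (1666/225) / (762.2/150)
      = 7.40444 / 5.08133 = 1.4572 = 145.72%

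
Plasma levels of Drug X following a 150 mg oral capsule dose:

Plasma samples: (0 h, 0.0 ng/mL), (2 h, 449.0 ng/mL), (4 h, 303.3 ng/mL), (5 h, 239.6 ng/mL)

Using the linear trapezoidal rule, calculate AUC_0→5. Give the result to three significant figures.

AUC = 1470 ng/mL·h

Trapezoidal AUC_0→5:
  [0→2]: (0.0+449.0)/2 × 2 = 449.0
  [2→4]: (449.0+303.3)/2 × 2 = 752.3
  [4→5]: (303.3+239.6)/2 × 1 = 271.45
  Sum = 1472.75 ng/mL·h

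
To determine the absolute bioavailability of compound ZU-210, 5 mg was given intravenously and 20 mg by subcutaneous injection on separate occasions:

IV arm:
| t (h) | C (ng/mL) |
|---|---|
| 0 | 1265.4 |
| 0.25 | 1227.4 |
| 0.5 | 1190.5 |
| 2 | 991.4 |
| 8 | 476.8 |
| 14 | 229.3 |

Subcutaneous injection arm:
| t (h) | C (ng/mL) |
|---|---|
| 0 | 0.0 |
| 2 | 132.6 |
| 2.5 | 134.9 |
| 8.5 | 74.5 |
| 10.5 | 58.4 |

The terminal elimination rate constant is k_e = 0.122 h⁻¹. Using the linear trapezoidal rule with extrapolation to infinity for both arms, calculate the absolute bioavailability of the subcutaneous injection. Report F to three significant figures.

F = 0.0338

Trapezoidal AUC_0→14 (IV):
  [0→0.25]: (1265.4+1227.4)/2 × 0.25 = 311.6
  [0.25→0.5]: (1227.4+1190.5)/2 × 0.25 = 302.2375
  [0.5→2]: (1190.5+991.4)/2 × 1.5 = 1636.425
  [2→8]: (991.4+476.8)/2 × 6 = 4404.6
  [8→14]: (476.8+229.3)/2 × 6 = 2118.3
  Sum = 8773.1625 ng/mL·h
IV tail: 229.3/0.122 = 1879.508; AUC_iv,0→∞ = 8773.1625 + 1879.508 = 10652.6705 ng/mL·h
Trapezoidal AUC_0→10.5 (subcutaneous injection):
  [0→2]: (0.0+132.6)/2 × 2 = 132.6
  [2→2.5]: (132.6+134.9)/2 × 0.5 = 66.875
  [2.5→8.5]: (134.9+74.5)/2 × 6 = 628.2
  [8.5→10.5]: (74.5+58.4)/2 × 2 = 132.9
  Sum = 960.575 ng/mL·h
subcutaneous injection tail: 58.4/0.122 = 478.689; AUC_ev,0→∞ = 960.575 + 478.689 = 1439.264 ng/mL·h
F = (AUC_ev/D_ev)/(AUC_iv/D_iv) = (1439.264/20)/(10652.6705/5) = 71.9632/2130.5341 = 0.0338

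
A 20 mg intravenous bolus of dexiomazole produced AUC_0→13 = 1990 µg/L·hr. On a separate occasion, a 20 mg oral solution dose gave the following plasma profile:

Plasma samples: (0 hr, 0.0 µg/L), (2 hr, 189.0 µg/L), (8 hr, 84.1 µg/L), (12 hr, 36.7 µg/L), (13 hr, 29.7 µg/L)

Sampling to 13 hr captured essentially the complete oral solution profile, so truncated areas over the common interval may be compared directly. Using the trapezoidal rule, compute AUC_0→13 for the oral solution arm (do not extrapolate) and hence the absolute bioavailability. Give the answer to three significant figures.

F = 0.645

Trapezoidal AUC_0→13 (oral solution):
  [0→2]: (0.0+189.0)/2 × 2 = 189.0
  [2→8]: (189.0+84.1)/2 × 6 = 819.3
  [8→12]: (84.1+36.7)/2 × 4 = 241.6
  [12→13]: (36.7+29.7)/2 × 1 = 33.2
  Sum = 1283.1 µg/L·hr
F = (AUC_ev/D_ev)/(AUC_iv/D_iv) = (1283.1/20)/(1990/20) = 64.155/99.5 = 0.6448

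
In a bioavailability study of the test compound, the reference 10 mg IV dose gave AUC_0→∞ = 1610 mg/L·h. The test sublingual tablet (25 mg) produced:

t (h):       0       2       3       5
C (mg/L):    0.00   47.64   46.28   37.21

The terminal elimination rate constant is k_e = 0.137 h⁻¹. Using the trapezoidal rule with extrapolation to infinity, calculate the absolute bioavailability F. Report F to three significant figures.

F = 0.112

Trapezoidal AUC_0→5 (sublingual tablet):
  [0→2]: (0.00+47.64)/2 × 2 = 47.64
  [2→3]: (47.64+46.28)/2 × 1 = 46.96
  [3→5]: (46.28+37.21)/2 × 2 = 83.49
  Sum = 178.09 mg/L·h
Tail: C_last/k_e = 37.21/0.137 = 271.606
AUC_0→∞ (sublingual tablet) = 178.09 + 271.606 = 449.696 mg/L·h
F = (AUC_ev/D_ev)/(AUC_iv/D_iv) = (449.696/25)/(1610/10) = 17.98784/161 = 0.1117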